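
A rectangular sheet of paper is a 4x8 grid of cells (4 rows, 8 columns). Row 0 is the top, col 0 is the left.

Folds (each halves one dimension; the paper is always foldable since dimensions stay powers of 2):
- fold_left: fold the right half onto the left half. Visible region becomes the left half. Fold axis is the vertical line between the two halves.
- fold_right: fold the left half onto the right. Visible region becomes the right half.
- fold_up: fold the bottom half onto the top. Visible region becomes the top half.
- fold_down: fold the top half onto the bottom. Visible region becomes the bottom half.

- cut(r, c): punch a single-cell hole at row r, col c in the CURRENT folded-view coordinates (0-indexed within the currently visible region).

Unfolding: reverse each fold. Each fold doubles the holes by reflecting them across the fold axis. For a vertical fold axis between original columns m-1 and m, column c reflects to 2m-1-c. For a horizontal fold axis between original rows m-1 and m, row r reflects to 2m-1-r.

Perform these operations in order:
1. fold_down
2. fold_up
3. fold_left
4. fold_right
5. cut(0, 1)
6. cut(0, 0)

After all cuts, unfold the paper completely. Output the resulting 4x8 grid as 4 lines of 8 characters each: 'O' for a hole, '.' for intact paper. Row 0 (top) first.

Answer: OOOOOOOO
OOOOOOOO
OOOOOOOO
OOOOOOOO

Derivation:
Op 1 fold_down: fold axis h@2; visible region now rows[2,4) x cols[0,8) = 2x8
Op 2 fold_up: fold axis h@3; visible region now rows[2,3) x cols[0,8) = 1x8
Op 3 fold_left: fold axis v@4; visible region now rows[2,3) x cols[0,4) = 1x4
Op 4 fold_right: fold axis v@2; visible region now rows[2,3) x cols[2,4) = 1x2
Op 5 cut(0, 1): punch at orig (2,3); cuts so far [(2, 3)]; region rows[2,3) x cols[2,4) = 1x2
Op 6 cut(0, 0): punch at orig (2,2); cuts so far [(2, 2), (2, 3)]; region rows[2,3) x cols[2,4) = 1x2
Unfold 1 (reflect across v@2): 4 holes -> [(2, 0), (2, 1), (2, 2), (2, 3)]
Unfold 2 (reflect across v@4): 8 holes -> [(2, 0), (2, 1), (2, 2), (2, 3), (2, 4), (2, 5), (2, 6), (2, 7)]
Unfold 3 (reflect across h@3): 16 holes -> [(2, 0), (2, 1), (2, 2), (2, 3), (2, 4), (2, 5), (2, 6), (2, 7), (3, 0), (3, 1), (3, 2), (3, 3), (3, 4), (3, 5), (3, 6), (3, 7)]
Unfold 4 (reflect across h@2): 32 holes -> [(0, 0), (0, 1), (0, 2), (0, 3), (0, 4), (0, 5), (0, 6), (0, 7), (1, 0), (1, 1), (1, 2), (1, 3), (1, 4), (1, 5), (1, 6), (1, 7), (2, 0), (2, 1), (2, 2), (2, 3), (2, 4), (2, 5), (2, 6), (2, 7), (3, 0), (3, 1), (3, 2), (3, 3), (3, 4), (3, 5), (3, 6), (3, 7)]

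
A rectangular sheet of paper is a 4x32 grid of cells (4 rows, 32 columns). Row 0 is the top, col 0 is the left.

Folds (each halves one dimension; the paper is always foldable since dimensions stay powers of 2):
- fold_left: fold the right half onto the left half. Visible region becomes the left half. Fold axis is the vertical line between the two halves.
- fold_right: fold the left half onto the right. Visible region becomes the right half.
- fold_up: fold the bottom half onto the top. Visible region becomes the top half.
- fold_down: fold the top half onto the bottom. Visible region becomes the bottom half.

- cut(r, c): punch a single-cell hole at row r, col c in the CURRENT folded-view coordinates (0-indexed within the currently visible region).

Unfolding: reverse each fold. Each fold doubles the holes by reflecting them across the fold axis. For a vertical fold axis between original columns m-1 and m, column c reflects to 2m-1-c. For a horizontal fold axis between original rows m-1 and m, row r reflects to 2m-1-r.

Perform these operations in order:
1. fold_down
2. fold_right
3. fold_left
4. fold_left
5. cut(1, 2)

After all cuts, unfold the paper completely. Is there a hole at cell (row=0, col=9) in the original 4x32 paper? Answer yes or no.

Answer: no

Derivation:
Op 1 fold_down: fold axis h@2; visible region now rows[2,4) x cols[0,32) = 2x32
Op 2 fold_right: fold axis v@16; visible region now rows[2,4) x cols[16,32) = 2x16
Op 3 fold_left: fold axis v@24; visible region now rows[2,4) x cols[16,24) = 2x8
Op 4 fold_left: fold axis v@20; visible region now rows[2,4) x cols[16,20) = 2x4
Op 5 cut(1, 2): punch at orig (3,18); cuts so far [(3, 18)]; region rows[2,4) x cols[16,20) = 2x4
Unfold 1 (reflect across v@20): 2 holes -> [(3, 18), (3, 21)]
Unfold 2 (reflect across v@24): 4 holes -> [(3, 18), (3, 21), (3, 26), (3, 29)]
Unfold 3 (reflect across v@16): 8 holes -> [(3, 2), (3, 5), (3, 10), (3, 13), (3, 18), (3, 21), (3, 26), (3, 29)]
Unfold 4 (reflect across h@2): 16 holes -> [(0, 2), (0, 5), (0, 10), (0, 13), (0, 18), (0, 21), (0, 26), (0, 29), (3, 2), (3, 5), (3, 10), (3, 13), (3, 18), (3, 21), (3, 26), (3, 29)]
Holes: [(0, 2), (0, 5), (0, 10), (0, 13), (0, 18), (0, 21), (0, 26), (0, 29), (3, 2), (3, 5), (3, 10), (3, 13), (3, 18), (3, 21), (3, 26), (3, 29)]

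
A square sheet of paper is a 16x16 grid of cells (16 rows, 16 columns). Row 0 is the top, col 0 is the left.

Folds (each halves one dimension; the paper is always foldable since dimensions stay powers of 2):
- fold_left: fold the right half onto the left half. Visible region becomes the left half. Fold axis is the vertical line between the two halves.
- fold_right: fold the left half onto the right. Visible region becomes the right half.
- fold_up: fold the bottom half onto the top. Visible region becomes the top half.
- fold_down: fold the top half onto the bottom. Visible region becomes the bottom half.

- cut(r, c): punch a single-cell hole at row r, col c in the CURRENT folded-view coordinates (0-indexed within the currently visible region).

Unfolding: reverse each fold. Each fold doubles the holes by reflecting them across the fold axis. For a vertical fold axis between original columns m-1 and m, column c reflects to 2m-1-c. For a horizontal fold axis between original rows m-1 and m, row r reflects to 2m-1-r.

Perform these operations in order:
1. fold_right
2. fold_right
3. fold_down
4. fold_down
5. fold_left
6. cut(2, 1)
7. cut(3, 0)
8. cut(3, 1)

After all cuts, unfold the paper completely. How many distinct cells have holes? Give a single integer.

Answer: 96

Derivation:
Op 1 fold_right: fold axis v@8; visible region now rows[0,16) x cols[8,16) = 16x8
Op 2 fold_right: fold axis v@12; visible region now rows[0,16) x cols[12,16) = 16x4
Op 3 fold_down: fold axis h@8; visible region now rows[8,16) x cols[12,16) = 8x4
Op 4 fold_down: fold axis h@12; visible region now rows[12,16) x cols[12,16) = 4x4
Op 5 fold_left: fold axis v@14; visible region now rows[12,16) x cols[12,14) = 4x2
Op 6 cut(2, 1): punch at orig (14,13); cuts so far [(14, 13)]; region rows[12,16) x cols[12,14) = 4x2
Op 7 cut(3, 0): punch at orig (15,12); cuts so far [(14, 13), (15, 12)]; region rows[12,16) x cols[12,14) = 4x2
Op 8 cut(3, 1): punch at orig (15,13); cuts so far [(14, 13), (15, 12), (15, 13)]; region rows[12,16) x cols[12,14) = 4x2
Unfold 1 (reflect across v@14): 6 holes -> [(14, 13), (14, 14), (15, 12), (15, 13), (15, 14), (15, 15)]
Unfold 2 (reflect across h@12): 12 holes -> [(8, 12), (8, 13), (8, 14), (8, 15), (9, 13), (9, 14), (14, 13), (14, 14), (15, 12), (15, 13), (15, 14), (15, 15)]
Unfold 3 (reflect across h@8): 24 holes -> [(0, 12), (0, 13), (0, 14), (0, 15), (1, 13), (1, 14), (6, 13), (6, 14), (7, 12), (7, 13), (7, 14), (7, 15), (8, 12), (8, 13), (8, 14), (8, 15), (9, 13), (9, 14), (14, 13), (14, 14), (15, 12), (15, 13), (15, 14), (15, 15)]
Unfold 4 (reflect across v@12): 48 holes -> [(0, 8), (0, 9), (0, 10), (0, 11), (0, 12), (0, 13), (0, 14), (0, 15), (1, 9), (1, 10), (1, 13), (1, 14), (6, 9), (6, 10), (6, 13), (6, 14), (7, 8), (7, 9), (7, 10), (7, 11), (7, 12), (7, 13), (7, 14), (7, 15), (8, 8), (8, 9), (8, 10), (8, 11), (8, 12), (8, 13), (8, 14), (8, 15), (9, 9), (9, 10), (9, 13), (9, 14), (14, 9), (14, 10), (14, 13), (14, 14), (15, 8), (15, 9), (15, 10), (15, 11), (15, 12), (15, 13), (15, 14), (15, 15)]
Unfold 5 (reflect across v@8): 96 holes -> [(0, 0), (0, 1), (0, 2), (0, 3), (0, 4), (0, 5), (0, 6), (0, 7), (0, 8), (0, 9), (0, 10), (0, 11), (0, 12), (0, 13), (0, 14), (0, 15), (1, 1), (1, 2), (1, 5), (1, 6), (1, 9), (1, 10), (1, 13), (1, 14), (6, 1), (6, 2), (6, 5), (6, 6), (6, 9), (6, 10), (6, 13), (6, 14), (7, 0), (7, 1), (7, 2), (7, 3), (7, 4), (7, 5), (7, 6), (7, 7), (7, 8), (7, 9), (7, 10), (7, 11), (7, 12), (7, 13), (7, 14), (7, 15), (8, 0), (8, 1), (8, 2), (8, 3), (8, 4), (8, 5), (8, 6), (8, 7), (8, 8), (8, 9), (8, 10), (8, 11), (8, 12), (8, 13), (8, 14), (8, 15), (9, 1), (9, 2), (9, 5), (9, 6), (9, 9), (9, 10), (9, 13), (9, 14), (14, 1), (14, 2), (14, 5), (14, 6), (14, 9), (14, 10), (14, 13), (14, 14), (15, 0), (15, 1), (15, 2), (15, 3), (15, 4), (15, 5), (15, 6), (15, 7), (15, 8), (15, 9), (15, 10), (15, 11), (15, 12), (15, 13), (15, 14), (15, 15)]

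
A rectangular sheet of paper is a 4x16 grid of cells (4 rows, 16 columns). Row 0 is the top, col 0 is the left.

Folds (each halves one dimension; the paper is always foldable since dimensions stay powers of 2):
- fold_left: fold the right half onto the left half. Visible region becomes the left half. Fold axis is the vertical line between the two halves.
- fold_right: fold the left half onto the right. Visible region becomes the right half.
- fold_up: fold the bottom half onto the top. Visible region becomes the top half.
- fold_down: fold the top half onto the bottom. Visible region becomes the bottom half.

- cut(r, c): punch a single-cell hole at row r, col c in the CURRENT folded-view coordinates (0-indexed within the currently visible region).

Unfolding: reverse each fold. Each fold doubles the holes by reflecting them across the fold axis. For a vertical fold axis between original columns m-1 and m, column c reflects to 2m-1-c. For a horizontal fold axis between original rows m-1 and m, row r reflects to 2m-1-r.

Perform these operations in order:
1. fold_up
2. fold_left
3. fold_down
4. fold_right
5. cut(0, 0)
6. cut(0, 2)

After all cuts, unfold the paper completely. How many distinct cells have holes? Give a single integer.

Answer: 32

Derivation:
Op 1 fold_up: fold axis h@2; visible region now rows[0,2) x cols[0,16) = 2x16
Op 2 fold_left: fold axis v@8; visible region now rows[0,2) x cols[0,8) = 2x8
Op 3 fold_down: fold axis h@1; visible region now rows[1,2) x cols[0,8) = 1x8
Op 4 fold_right: fold axis v@4; visible region now rows[1,2) x cols[4,8) = 1x4
Op 5 cut(0, 0): punch at orig (1,4); cuts so far [(1, 4)]; region rows[1,2) x cols[4,8) = 1x4
Op 6 cut(0, 2): punch at orig (1,6); cuts so far [(1, 4), (1, 6)]; region rows[1,2) x cols[4,8) = 1x4
Unfold 1 (reflect across v@4): 4 holes -> [(1, 1), (1, 3), (1, 4), (1, 6)]
Unfold 2 (reflect across h@1): 8 holes -> [(0, 1), (0, 3), (0, 4), (0, 6), (1, 1), (1, 3), (1, 4), (1, 6)]
Unfold 3 (reflect across v@8): 16 holes -> [(0, 1), (0, 3), (0, 4), (0, 6), (0, 9), (0, 11), (0, 12), (0, 14), (1, 1), (1, 3), (1, 4), (1, 6), (1, 9), (1, 11), (1, 12), (1, 14)]
Unfold 4 (reflect across h@2): 32 holes -> [(0, 1), (0, 3), (0, 4), (0, 6), (0, 9), (0, 11), (0, 12), (0, 14), (1, 1), (1, 3), (1, 4), (1, 6), (1, 9), (1, 11), (1, 12), (1, 14), (2, 1), (2, 3), (2, 4), (2, 6), (2, 9), (2, 11), (2, 12), (2, 14), (3, 1), (3, 3), (3, 4), (3, 6), (3, 9), (3, 11), (3, 12), (3, 14)]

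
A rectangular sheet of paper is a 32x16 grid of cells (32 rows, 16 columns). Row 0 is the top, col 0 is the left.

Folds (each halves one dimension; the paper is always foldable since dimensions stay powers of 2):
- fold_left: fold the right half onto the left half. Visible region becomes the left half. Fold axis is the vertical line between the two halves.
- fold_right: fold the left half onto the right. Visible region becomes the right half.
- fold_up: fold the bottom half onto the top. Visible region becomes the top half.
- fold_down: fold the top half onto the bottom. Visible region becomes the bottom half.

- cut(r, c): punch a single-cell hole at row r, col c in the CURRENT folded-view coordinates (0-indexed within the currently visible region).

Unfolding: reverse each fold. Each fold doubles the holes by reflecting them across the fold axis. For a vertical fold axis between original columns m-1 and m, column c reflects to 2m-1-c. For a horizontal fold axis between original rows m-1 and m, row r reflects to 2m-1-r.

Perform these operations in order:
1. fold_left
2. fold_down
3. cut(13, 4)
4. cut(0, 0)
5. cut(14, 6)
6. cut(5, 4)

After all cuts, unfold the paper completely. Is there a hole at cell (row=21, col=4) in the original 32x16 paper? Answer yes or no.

Answer: yes

Derivation:
Op 1 fold_left: fold axis v@8; visible region now rows[0,32) x cols[0,8) = 32x8
Op 2 fold_down: fold axis h@16; visible region now rows[16,32) x cols[0,8) = 16x8
Op 3 cut(13, 4): punch at orig (29,4); cuts so far [(29, 4)]; region rows[16,32) x cols[0,8) = 16x8
Op 4 cut(0, 0): punch at orig (16,0); cuts so far [(16, 0), (29, 4)]; region rows[16,32) x cols[0,8) = 16x8
Op 5 cut(14, 6): punch at orig (30,6); cuts so far [(16, 0), (29, 4), (30, 6)]; region rows[16,32) x cols[0,8) = 16x8
Op 6 cut(5, 4): punch at orig (21,4); cuts so far [(16, 0), (21, 4), (29, 4), (30, 6)]; region rows[16,32) x cols[0,8) = 16x8
Unfold 1 (reflect across h@16): 8 holes -> [(1, 6), (2, 4), (10, 4), (15, 0), (16, 0), (21, 4), (29, 4), (30, 6)]
Unfold 2 (reflect across v@8): 16 holes -> [(1, 6), (1, 9), (2, 4), (2, 11), (10, 4), (10, 11), (15, 0), (15, 15), (16, 0), (16, 15), (21, 4), (21, 11), (29, 4), (29, 11), (30, 6), (30, 9)]
Holes: [(1, 6), (1, 9), (2, 4), (2, 11), (10, 4), (10, 11), (15, 0), (15, 15), (16, 0), (16, 15), (21, 4), (21, 11), (29, 4), (29, 11), (30, 6), (30, 9)]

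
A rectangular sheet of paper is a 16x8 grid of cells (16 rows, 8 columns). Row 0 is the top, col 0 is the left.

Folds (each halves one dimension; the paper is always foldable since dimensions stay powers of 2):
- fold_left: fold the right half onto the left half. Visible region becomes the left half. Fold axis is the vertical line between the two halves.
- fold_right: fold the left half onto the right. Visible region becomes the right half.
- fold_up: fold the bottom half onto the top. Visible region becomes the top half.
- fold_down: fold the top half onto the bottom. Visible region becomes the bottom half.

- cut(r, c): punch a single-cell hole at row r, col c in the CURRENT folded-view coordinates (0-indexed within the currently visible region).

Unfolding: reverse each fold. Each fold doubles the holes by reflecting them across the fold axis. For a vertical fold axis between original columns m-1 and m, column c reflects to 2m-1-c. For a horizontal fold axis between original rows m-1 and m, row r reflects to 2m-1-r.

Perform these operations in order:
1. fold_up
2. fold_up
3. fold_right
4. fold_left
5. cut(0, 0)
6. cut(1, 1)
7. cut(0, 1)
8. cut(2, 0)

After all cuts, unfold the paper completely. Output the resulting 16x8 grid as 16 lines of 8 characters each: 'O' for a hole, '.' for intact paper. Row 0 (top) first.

Answer: OOOOOOOO
.OO..OO.
O..OO..O
........
........
O..OO..O
.OO..OO.
OOOOOOOO
OOOOOOOO
.OO..OO.
O..OO..O
........
........
O..OO..O
.OO..OO.
OOOOOOOO

Derivation:
Op 1 fold_up: fold axis h@8; visible region now rows[0,8) x cols[0,8) = 8x8
Op 2 fold_up: fold axis h@4; visible region now rows[0,4) x cols[0,8) = 4x8
Op 3 fold_right: fold axis v@4; visible region now rows[0,4) x cols[4,8) = 4x4
Op 4 fold_left: fold axis v@6; visible region now rows[0,4) x cols[4,6) = 4x2
Op 5 cut(0, 0): punch at orig (0,4); cuts so far [(0, 4)]; region rows[0,4) x cols[4,6) = 4x2
Op 6 cut(1, 1): punch at orig (1,5); cuts so far [(0, 4), (1, 5)]; region rows[0,4) x cols[4,6) = 4x2
Op 7 cut(0, 1): punch at orig (0,5); cuts so far [(0, 4), (0, 5), (1, 5)]; region rows[0,4) x cols[4,6) = 4x2
Op 8 cut(2, 0): punch at orig (2,4); cuts so far [(0, 4), (0, 5), (1, 5), (2, 4)]; region rows[0,4) x cols[4,6) = 4x2
Unfold 1 (reflect across v@6): 8 holes -> [(0, 4), (0, 5), (0, 6), (0, 7), (1, 5), (1, 6), (2, 4), (2, 7)]
Unfold 2 (reflect across v@4): 16 holes -> [(0, 0), (0, 1), (0, 2), (0, 3), (0, 4), (0, 5), (0, 6), (0, 7), (1, 1), (1, 2), (1, 5), (1, 6), (2, 0), (2, 3), (2, 4), (2, 7)]
Unfold 3 (reflect across h@4): 32 holes -> [(0, 0), (0, 1), (0, 2), (0, 3), (0, 4), (0, 5), (0, 6), (0, 7), (1, 1), (1, 2), (1, 5), (1, 6), (2, 0), (2, 3), (2, 4), (2, 7), (5, 0), (5, 3), (5, 4), (5, 7), (6, 1), (6, 2), (6, 5), (6, 6), (7, 0), (7, 1), (7, 2), (7, 3), (7, 4), (7, 5), (7, 6), (7, 7)]
Unfold 4 (reflect across h@8): 64 holes -> [(0, 0), (0, 1), (0, 2), (0, 3), (0, 4), (0, 5), (0, 6), (0, 7), (1, 1), (1, 2), (1, 5), (1, 6), (2, 0), (2, 3), (2, 4), (2, 7), (5, 0), (5, 3), (5, 4), (5, 7), (6, 1), (6, 2), (6, 5), (6, 6), (7, 0), (7, 1), (7, 2), (7, 3), (7, 4), (7, 5), (7, 6), (7, 7), (8, 0), (8, 1), (8, 2), (8, 3), (8, 4), (8, 5), (8, 6), (8, 7), (9, 1), (9, 2), (9, 5), (9, 6), (10, 0), (10, 3), (10, 4), (10, 7), (13, 0), (13, 3), (13, 4), (13, 7), (14, 1), (14, 2), (14, 5), (14, 6), (15, 0), (15, 1), (15, 2), (15, 3), (15, 4), (15, 5), (15, 6), (15, 7)]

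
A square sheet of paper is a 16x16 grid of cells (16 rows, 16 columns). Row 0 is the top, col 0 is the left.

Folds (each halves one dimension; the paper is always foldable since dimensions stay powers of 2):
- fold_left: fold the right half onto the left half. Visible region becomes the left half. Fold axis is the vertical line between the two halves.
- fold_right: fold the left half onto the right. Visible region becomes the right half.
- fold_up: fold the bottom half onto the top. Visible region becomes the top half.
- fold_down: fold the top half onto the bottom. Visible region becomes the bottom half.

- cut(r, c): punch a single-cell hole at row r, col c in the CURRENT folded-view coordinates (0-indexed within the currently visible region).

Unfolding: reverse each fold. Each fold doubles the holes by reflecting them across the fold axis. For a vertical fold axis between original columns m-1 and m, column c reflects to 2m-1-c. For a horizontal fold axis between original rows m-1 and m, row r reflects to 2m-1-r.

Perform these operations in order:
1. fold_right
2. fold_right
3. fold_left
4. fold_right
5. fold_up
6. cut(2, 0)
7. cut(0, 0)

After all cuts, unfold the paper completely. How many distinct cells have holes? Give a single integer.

Answer: 64

Derivation:
Op 1 fold_right: fold axis v@8; visible region now rows[0,16) x cols[8,16) = 16x8
Op 2 fold_right: fold axis v@12; visible region now rows[0,16) x cols[12,16) = 16x4
Op 3 fold_left: fold axis v@14; visible region now rows[0,16) x cols[12,14) = 16x2
Op 4 fold_right: fold axis v@13; visible region now rows[0,16) x cols[13,14) = 16x1
Op 5 fold_up: fold axis h@8; visible region now rows[0,8) x cols[13,14) = 8x1
Op 6 cut(2, 0): punch at orig (2,13); cuts so far [(2, 13)]; region rows[0,8) x cols[13,14) = 8x1
Op 7 cut(0, 0): punch at orig (0,13); cuts so far [(0, 13), (2, 13)]; region rows[0,8) x cols[13,14) = 8x1
Unfold 1 (reflect across h@8): 4 holes -> [(0, 13), (2, 13), (13, 13), (15, 13)]
Unfold 2 (reflect across v@13): 8 holes -> [(0, 12), (0, 13), (2, 12), (2, 13), (13, 12), (13, 13), (15, 12), (15, 13)]
Unfold 3 (reflect across v@14): 16 holes -> [(0, 12), (0, 13), (0, 14), (0, 15), (2, 12), (2, 13), (2, 14), (2, 15), (13, 12), (13, 13), (13, 14), (13, 15), (15, 12), (15, 13), (15, 14), (15, 15)]
Unfold 4 (reflect across v@12): 32 holes -> [(0, 8), (0, 9), (0, 10), (0, 11), (0, 12), (0, 13), (0, 14), (0, 15), (2, 8), (2, 9), (2, 10), (2, 11), (2, 12), (2, 13), (2, 14), (2, 15), (13, 8), (13, 9), (13, 10), (13, 11), (13, 12), (13, 13), (13, 14), (13, 15), (15, 8), (15, 9), (15, 10), (15, 11), (15, 12), (15, 13), (15, 14), (15, 15)]
Unfold 5 (reflect across v@8): 64 holes -> [(0, 0), (0, 1), (0, 2), (0, 3), (0, 4), (0, 5), (0, 6), (0, 7), (0, 8), (0, 9), (0, 10), (0, 11), (0, 12), (0, 13), (0, 14), (0, 15), (2, 0), (2, 1), (2, 2), (2, 3), (2, 4), (2, 5), (2, 6), (2, 7), (2, 8), (2, 9), (2, 10), (2, 11), (2, 12), (2, 13), (2, 14), (2, 15), (13, 0), (13, 1), (13, 2), (13, 3), (13, 4), (13, 5), (13, 6), (13, 7), (13, 8), (13, 9), (13, 10), (13, 11), (13, 12), (13, 13), (13, 14), (13, 15), (15, 0), (15, 1), (15, 2), (15, 3), (15, 4), (15, 5), (15, 6), (15, 7), (15, 8), (15, 9), (15, 10), (15, 11), (15, 12), (15, 13), (15, 14), (15, 15)]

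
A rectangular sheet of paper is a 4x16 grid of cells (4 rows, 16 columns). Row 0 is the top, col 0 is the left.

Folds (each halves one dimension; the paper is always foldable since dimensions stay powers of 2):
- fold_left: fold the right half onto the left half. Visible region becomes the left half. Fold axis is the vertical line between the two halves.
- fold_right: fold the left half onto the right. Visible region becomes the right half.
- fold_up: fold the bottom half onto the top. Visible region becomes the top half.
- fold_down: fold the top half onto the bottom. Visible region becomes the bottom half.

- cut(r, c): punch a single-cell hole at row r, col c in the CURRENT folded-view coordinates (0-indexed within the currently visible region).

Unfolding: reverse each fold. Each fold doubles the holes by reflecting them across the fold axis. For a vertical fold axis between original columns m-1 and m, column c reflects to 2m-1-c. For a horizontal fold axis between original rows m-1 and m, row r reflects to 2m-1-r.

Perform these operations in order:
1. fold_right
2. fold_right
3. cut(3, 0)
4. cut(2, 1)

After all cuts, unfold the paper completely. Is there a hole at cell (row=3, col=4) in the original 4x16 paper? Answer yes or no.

Op 1 fold_right: fold axis v@8; visible region now rows[0,4) x cols[8,16) = 4x8
Op 2 fold_right: fold axis v@12; visible region now rows[0,4) x cols[12,16) = 4x4
Op 3 cut(3, 0): punch at orig (3,12); cuts so far [(3, 12)]; region rows[0,4) x cols[12,16) = 4x4
Op 4 cut(2, 1): punch at orig (2,13); cuts so far [(2, 13), (3, 12)]; region rows[0,4) x cols[12,16) = 4x4
Unfold 1 (reflect across v@12): 4 holes -> [(2, 10), (2, 13), (3, 11), (3, 12)]
Unfold 2 (reflect across v@8): 8 holes -> [(2, 2), (2, 5), (2, 10), (2, 13), (3, 3), (3, 4), (3, 11), (3, 12)]
Holes: [(2, 2), (2, 5), (2, 10), (2, 13), (3, 3), (3, 4), (3, 11), (3, 12)]

Answer: yes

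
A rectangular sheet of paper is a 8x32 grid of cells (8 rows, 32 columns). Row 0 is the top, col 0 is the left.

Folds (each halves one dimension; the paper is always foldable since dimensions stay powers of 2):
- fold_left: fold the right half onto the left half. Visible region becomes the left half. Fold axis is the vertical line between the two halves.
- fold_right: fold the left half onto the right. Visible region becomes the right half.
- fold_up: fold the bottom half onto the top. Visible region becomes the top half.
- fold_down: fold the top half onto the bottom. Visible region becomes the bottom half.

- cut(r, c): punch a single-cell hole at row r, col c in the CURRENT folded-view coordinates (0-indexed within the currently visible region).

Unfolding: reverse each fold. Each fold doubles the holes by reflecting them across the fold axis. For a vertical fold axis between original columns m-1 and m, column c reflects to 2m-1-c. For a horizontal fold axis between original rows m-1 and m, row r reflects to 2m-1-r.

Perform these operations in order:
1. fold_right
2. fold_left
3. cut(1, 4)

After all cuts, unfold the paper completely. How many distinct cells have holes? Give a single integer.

Answer: 4

Derivation:
Op 1 fold_right: fold axis v@16; visible region now rows[0,8) x cols[16,32) = 8x16
Op 2 fold_left: fold axis v@24; visible region now rows[0,8) x cols[16,24) = 8x8
Op 3 cut(1, 4): punch at orig (1,20); cuts so far [(1, 20)]; region rows[0,8) x cols[16,24) = 8x8
Unfold 1 (reflect across v@24): 2 holes -> [(1, 20), (1, 27)]
Unfold 2 (reflect across v@16): 4 holes -> [(1, 4), (1, 11), (1, 20), (1, 27)]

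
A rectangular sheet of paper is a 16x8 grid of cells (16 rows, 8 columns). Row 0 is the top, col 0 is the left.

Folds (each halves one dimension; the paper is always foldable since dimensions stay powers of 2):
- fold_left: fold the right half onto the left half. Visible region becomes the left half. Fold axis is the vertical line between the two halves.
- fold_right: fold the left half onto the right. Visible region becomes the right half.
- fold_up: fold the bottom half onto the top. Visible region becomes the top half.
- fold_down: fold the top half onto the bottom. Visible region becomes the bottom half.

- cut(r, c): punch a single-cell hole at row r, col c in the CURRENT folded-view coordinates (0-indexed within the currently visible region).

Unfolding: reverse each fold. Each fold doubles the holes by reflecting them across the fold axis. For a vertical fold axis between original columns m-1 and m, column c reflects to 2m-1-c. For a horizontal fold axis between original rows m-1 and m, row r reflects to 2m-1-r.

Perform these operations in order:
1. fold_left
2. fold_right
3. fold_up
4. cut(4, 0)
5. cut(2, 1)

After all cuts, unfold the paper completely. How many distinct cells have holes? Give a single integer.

Answer: 16

Derivation:
Op 1 fold_left: fold axis v@4; visible region now rows[0,16) x cols[0,4) = 16x4
Op 2 fold_right: fold axis v@2; visible region now rows[0,16) x cols[2,4) = 16x2
Op 3 fold_up: fold axis h@8; visible region now rows[0,8) x cols[2,4) = 8x2
Op 4 cut(4, 0): punch at orig (4,2); cuts so far [(4, 2)]; region rows[0,8) x cols[2,4) = 8x2
Op 5 cut(2, 1): punch at orig (2,3); cuts so far [(2, 3), (4, 2)]; region rows[0,8) x cols[2,4) = 8x2
Unfold 1 (reflect across h@8): 4 holes -> [(2, 3), (4, 2), (11, 2), (13, 3)]
Unfold 2 (reflect across v@2): 8 holes -> [(2, 0), (2, 3), (4, 1), (4, 2), (11, 1), (11, 2), (13, 0), (13, 3)]
Unfold 3 (reflect across v@4): 16 holes -> [(2, 0), (2, 3), (2, 4), (2, 7), (4, 1), (4, 2), (4, 5), (4, 6), (11, 1), (11, 2), (11, 5), (11, 6), (13, 0), (13, 3), (13, 4), (13, 7)]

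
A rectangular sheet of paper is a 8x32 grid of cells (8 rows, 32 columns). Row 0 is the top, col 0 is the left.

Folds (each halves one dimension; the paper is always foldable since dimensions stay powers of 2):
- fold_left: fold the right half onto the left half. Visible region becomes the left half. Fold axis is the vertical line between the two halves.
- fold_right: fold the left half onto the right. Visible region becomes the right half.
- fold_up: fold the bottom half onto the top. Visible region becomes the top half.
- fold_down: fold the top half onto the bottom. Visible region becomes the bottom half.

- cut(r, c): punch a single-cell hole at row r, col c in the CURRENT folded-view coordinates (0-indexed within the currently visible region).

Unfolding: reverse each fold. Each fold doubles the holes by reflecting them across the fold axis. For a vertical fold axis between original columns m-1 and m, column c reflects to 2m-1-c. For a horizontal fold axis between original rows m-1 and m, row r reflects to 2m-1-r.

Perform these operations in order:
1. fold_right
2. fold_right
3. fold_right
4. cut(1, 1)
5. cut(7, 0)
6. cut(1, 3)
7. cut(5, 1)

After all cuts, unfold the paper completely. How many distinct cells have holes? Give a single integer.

Op 1 fold_right: fold axis v@16; visible region now rows[0,8) x cols[16,32) = 8x16
Op 2 fold_right: fold axis v@24; visible region now rows[0,8) x cols[24,32) = 8x8
Op 3 fold_right: fold axis v@28; visible region now rows[0,8) x cols[28,32) = 8x4
Op 4 cut(1, 1): punch at orig (1,29); cuts so far [(1, 29)]; region rows[0,8) x cols[28,32) = 8x4
Op 5 cut(7, 0): punch at orig (7,28); cuts so far [(1, 29), (7, 28)]; region rows[0,8) x cols[28,32) = 8x4
Op 6 cut(1, 3): punch at orig (1,31); cuts so far [(1, 29), (1, 31), (7, 28)]; region rows[0,8) x cols[28,32) = 8x4
Op 7 cut(5, 1): punch at orig (5,29); cuts so far [(1, 29), (1, 31), (5, 29), (7, 28)]; region rows[0,8) x cols[28,32) = 8x4
Unfold 1 (reflect across v@28): 8 holes -> [(1, 24), (1, 26), (1, 29), (1, 31), (5, 26), (5, 29), (7, 27), (7, 28)]
Unfold 2 (reflect across v@24): 16 holes -> [(1, 16), (1, 18), (1, 21), (1, 23), (1, 24), (1, 26), (1, 29), (1, 31), (5, 18), (5, 21), (5, 26), (5, 29), (7, 19), (7, 20), (7, 27), (7, 28)]
Unfold 3 (reflect across v@16): 32 holes -> [(1, 0), (1, 2), (1, 5), (1, 7), (1, 8), (1, 10), (1, 13), (1, 15), (1, 16), (1, 18), (1, 21), (1, 23), (1, 24), (1, 26), (1, 29), (1, 31), (5, 2), (5, 5), (5, 10), (5, 13), (5, 18), (5, 21), (5, 26), (5, 29), (7, 3), (7, 4), (7, 11), (7, 12), (7, 19), (7, 20), (7, 27), (7, 28)]

Answer: 32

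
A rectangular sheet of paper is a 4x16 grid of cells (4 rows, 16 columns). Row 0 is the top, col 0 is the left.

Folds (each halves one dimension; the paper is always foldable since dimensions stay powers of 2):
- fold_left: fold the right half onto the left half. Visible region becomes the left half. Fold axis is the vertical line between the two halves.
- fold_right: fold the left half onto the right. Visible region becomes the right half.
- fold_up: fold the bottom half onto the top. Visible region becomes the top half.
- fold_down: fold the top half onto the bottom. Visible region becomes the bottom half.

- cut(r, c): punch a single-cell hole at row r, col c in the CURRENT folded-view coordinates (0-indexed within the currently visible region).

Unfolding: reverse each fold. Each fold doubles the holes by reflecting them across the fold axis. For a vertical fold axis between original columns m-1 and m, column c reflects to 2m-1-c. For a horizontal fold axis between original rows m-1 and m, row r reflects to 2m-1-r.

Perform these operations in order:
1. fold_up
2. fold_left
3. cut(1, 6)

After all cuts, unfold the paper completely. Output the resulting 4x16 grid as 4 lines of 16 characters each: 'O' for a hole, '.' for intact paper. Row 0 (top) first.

Answer: ................
......O..O......
......O..O......
................

Derivation:
Op 1 fold_up: fold axis h@2; visible region now rows[0,2) x cols[0,16) = 2x16
Op 2 fold_left: fold axis v@8; visible region now rows[0,2) x cols[0,8) = 2x8
Op 3 cut(1, 6): punch at orig (1,6); cuts so far [(1, 6)]; region rows[0,2) x cols[0,8) = 2x8
Unfold 1 (reflect across v@8): 2 holes -> [(1, 6), (1, 9)]
Unfold 2 (reflect across h@2): 4 holes -> [(1, 6), (1, 9), (2, 6), (2, 9)]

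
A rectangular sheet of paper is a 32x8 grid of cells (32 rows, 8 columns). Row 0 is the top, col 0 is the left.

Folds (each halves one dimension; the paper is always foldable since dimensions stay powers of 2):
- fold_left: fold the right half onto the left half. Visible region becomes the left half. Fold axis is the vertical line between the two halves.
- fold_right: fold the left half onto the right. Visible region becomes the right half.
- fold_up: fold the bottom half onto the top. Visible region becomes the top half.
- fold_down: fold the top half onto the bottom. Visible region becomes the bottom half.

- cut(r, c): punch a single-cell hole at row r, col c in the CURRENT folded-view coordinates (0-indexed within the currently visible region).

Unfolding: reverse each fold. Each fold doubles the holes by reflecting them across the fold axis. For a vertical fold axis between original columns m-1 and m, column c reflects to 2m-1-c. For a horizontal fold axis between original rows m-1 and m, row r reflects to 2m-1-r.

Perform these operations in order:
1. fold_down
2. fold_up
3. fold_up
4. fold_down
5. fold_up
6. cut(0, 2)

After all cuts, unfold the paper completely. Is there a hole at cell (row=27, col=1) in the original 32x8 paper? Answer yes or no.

Answer: no

Derivation:
Op 1 fold_down: fold axis h@16; visible region now rows[16,32) x cols[0,8) = 16x8
Op 2 fold_up: fold axis h@24; visible region now rows[16,24) x cols[0,8) = 8x8
Op 3 fold_up: fold axis h@20; visible region now rows[16,20) x cols[0,8) = 4x8
Op 4 fold_down: fold axis h@18; visible region now rows[18,20) x cols[0,8) = 2x8
Op 5 fold_up: fold axis h@19; visible region now rows[18,19) x cols[0,8) = 1x8
Op 6 cut(0, 2): punch at orig (18,2); cuts so far [(18, 2)]; region rows[18,19) x cols[0,8) = 1x8
Unfold 1 (reflect across h@19): 2 holes -> [(18, 2), (19, 2)]
Unfold 2 (reflect across h@18): 4 holes -> [(16, 2), (17, 2), (18, 2), (19, 2)]
Unfold 3 (reflect across h@20): 8 holes -> [(16, 2), (17, 2), (18, 2), (19, 2), (20, 2), (21, 2), (22, 2), (23, 2)]
Unfold 4 (reflect across h@24): 16 holes -> [(16, 2), (17, 2), (18, 2), (19, 2), (20, 2), (21, 2), (22, 2), (23, 2), (24, 2), (25, 2), (26, 2), (27, 2), (28, 2), (29, 2), (30, 2), (31, 2)]
Unfold 5 (reflect across h@16): 32 holes -> [(0, 2), (1, 2), (2, 2), (3, 2), (4, 2), (5, 2), (6, 2), (7, 2), (8, 2), (9, 2), (10, 2), (11, 2), (12, 2), (13, 2), (14, 2), (15, 2), (16, 2), (17, 2), (18, 2), (19, 2), (20, 2), (21, 2), (22, 2), (23, 2), (24, 2), (25, 2), (26, 2), (27, 2), (28, 2), (29, 2), (30, 2), (31, 2)]
Holes: [(0, 2), (1, 2), (2, 2), (3, 2), (4, 2), (5, 2), (6, 2), (7, 2), (8, 2), (9, 2), (10, 2), (11, 2), (12, 2), (13, 2), (14, 2), (15, 2), (16, 2), (17, 2), (18, 2), (19, 2), (20, 2), (21, 2), (22, 2), (23, 2), (24, 2), (25, 2), (26, 2), (27, 2), (28, 2), (29, 2), (30, 2), (31, 2)]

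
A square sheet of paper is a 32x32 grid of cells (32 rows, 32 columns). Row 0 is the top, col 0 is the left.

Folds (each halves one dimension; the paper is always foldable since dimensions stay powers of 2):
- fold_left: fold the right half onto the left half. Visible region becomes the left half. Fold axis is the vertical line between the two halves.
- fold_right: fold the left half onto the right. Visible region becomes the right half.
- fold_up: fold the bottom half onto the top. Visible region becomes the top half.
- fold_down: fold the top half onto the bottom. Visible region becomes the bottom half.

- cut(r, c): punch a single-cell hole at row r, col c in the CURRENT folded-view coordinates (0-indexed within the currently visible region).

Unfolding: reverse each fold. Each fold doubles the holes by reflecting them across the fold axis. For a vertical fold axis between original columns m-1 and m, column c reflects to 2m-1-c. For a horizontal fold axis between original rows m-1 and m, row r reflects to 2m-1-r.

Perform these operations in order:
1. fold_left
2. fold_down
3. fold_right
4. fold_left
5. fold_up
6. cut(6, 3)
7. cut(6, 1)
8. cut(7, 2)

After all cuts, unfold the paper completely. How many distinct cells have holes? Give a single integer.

Answer: 96

Derivation:
Op 1 fold_left: fold axis v@16; visible region now rows[0,32) x cols[0,16) = 32x16
Op 2 fold_down: fold axis h@16; visible region now rows[16,32) x cols[0,16) = 16x16
Op 3 fold_right: fold axis v@8; visible region now rows[16,32) x cols[8,16) = 16x8
Op 4 fold_left: fold axis v@12; visible region now rows[16,32) x cols[8,12) = 16x4
Op 5 fold_up: fold axis h@24; visible region now rows[16,24) x cols[8,12) = 8x4
Op 6 cut(6, 3): punch at orig (22,11); cuts so far [(22, 11)]; region rows[16,24) x cols[8,12) = 8x4
Op 7 cut(6, 1): punch at orig (22,9); cuts so far [(22, 9), (22, 11)]; region rows[16,24) x cols[8,12) = 8x4
Op 8 cut(7, 2): punch at orig (23,10); cuts so far [(22, 9), (22, 11), (23, 10)]; region rows[16,24) x cols[8,12) = 8x4
Unfold 1 (reflect across h@24): 6 holes -> [(22, 9), (22, 11), (23, 10), (24, 10), (25, 9), (25, 11)]
Unfold 2 (reflect across v@12): 12 holes -> [(22, 9), (22, 11), (22, 12), (22, 14), (23, 10), (23, 13), (24, 10), (24, 13), (25, 9), (25, 11), (25, 12), (25, 14)]
Unfold 3 (reflect across v@8): 24 holes -> [(22, 1), (22, 3), (22, 4), (22, 6), (22, 9), (22, 11), (22, 12), (22, 14), (23, 2), (23, 5), (23, 10), (23, 13), (24, 2), (24, 5), (24, 10), (24, 13), (25, 1), (25, 3), (25, 4), (25, 6), (25, 9), (25, 11), (25, 12), (25, 14)]
Unfold 4 (reflect across h@16): 48 holes -> [(6, 1), (6, 3), (6, 4), (6, 6), (6, 9), (6, 11), (6, 12), (6, 14), (7, 2), (7, 5), (7, 10), (7, 13), (8, 2), (8, 5), (8, 10), (8, 13), (9, 1), (9, 3), (9, 4), (9, 6), (9, 9), (9, 11), (9, 12), (9, 14), (22, 1), (22, 3), (22, 4), (22, 6), (22, 9), (22, 11), (22, 12), (22, 14), (23, 2), (23, 5), (23, 10), (23, 13), (24, 2), (24, 5), (24, 10), (24, 13), (25, 1), (25, 3), (25, 4), (25, 6), (25, 9), (25, 11), (25, 12), (25, 14)]
Unfold 5 (reflect across v@16): 96 holes -> [(6, 1), (6, 3), (6, 4), (6, 6), (6, 9), (6, 11), (6, 12), (6, 14), (6, 17), (6, 19), (6, 20), (6, 22), (6, 25), (6, 27), (6, 28), (6, 30), (7, 2), (7, 5), (7, 10), (7, 13), (7, 18), (7, 21), (7, 26), (7, 29), (8, 2), (8, 5), (8, 10), (8, 13), (8, 18), (8, 21), (8, 26), (8, 29), (9, 1), (9, 3), (9, 4), (9, 6), (9, 9), (9, 11), (9, 12), (9, 14), (9, 17), (9, 19), (9, 20), (9, 22), (9, 25), (9, 27), (9, 28), (9, 30), (22, 1), (22, 3), (22, 4), (22, 6), (22, 9), (22, 11), (22, 12), (22, 14), (22, 17), (22, 19), (22, 20), (22, 22), (22, 25), (22, 27), (22, 28), (22, 30), (23, 2), (23, 5), (23, 10), (23, 13), (23, 18), (23, 21), (23, 26), (23, 29), (24, 2), (24, 5), (24, 10), (24, 13), (24, 18), (24, 21), (24, 26), (24, 29), (25, 1), (25, 3), (25, 4), (25, 6), (25, 9), (25, 11), (25, 12), (25, 14), (25, 17), (25, 19), (25, 20), (25, 22), (25, 25), (25, 27), (25, 28), (25, 30)]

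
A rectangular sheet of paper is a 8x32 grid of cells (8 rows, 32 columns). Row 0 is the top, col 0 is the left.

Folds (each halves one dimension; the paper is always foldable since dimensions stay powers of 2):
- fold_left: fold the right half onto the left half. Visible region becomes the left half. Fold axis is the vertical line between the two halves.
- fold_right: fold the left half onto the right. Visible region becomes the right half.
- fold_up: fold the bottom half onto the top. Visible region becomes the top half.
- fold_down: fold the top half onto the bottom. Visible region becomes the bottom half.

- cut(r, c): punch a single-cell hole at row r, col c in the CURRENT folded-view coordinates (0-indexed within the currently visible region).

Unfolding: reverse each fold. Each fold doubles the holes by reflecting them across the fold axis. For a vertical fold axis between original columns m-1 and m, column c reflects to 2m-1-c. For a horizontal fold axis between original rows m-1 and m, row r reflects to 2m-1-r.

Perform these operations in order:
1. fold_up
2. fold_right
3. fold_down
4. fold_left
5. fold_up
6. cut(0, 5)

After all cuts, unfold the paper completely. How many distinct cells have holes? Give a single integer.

Answer: 32

Derivation:
Op 1 fold_up: fold axis h@4; visible region now rows[0,4) x cols[0,32) = 4x32
Op 2 fold_right: fold axis v@16; visible region now rows[0,4) x cols[16,32) = 4x16
Op 3 fold_down: fold axis h@2; visible region now rows[2,4) x cols[16,32) = 2x16
Op 4 fold_left: fold axis v@24; visible region now rows[2,4) x cols[16,24) = 2x8
Op 5 fold_up: fold axis h@3; visible region now rows[2,3) x cols[16,24) = 1x8
Op 6 cut(0, 5): punch at orig (2,21); cuts so far [(2, 21)]; region rows[2,3) x cols[16,24) = 1x8
Unfold 1 (reflect across h@3): 2 holes -> [(2, 21), (3, 21)]
Unfold 2 (reflect across v@24): 4 holes -> [(2, 21), (2, 26), (3, 21), (3, 26)]
Unfold 3 (reflect across h@2): 8 holes -> [(0, 21), (0, 26), (1, 21), (1, 26), (2, 21), (2, 26), (3, 21), (3, 26)]
Unfold 4 (reflect across v@16): 16 holes -> [(0, 5), (0, 10), (0, 21), (0, 26), (1, 5), (1, 10), (1, 21), (1, 26), (2, 5), (2, 10), (2, 21), (2, 26), (3, 5), (3, 10), (3, 21), (3, 26)]
Unfold 5 (reflect across h@4): 32 holes -> [(0, 5), (0, 10), (0, 21), (0, 26), (1, 5), (1, 10), (1, 21), (1, 26), (2, 5), (2, 10), (2, 21), (2, 26), (3, 5), (3, 10), (3, 21), (3, 26), (4, 5), (4, 10), (4, 21), (4, 26), (5, 5), (5, 10), (5, 21), (5, 26), (6, 5), (6, 10), (6, 21), (6, 26), (7, 5), (7, 10), (7, 21), (7, 26)]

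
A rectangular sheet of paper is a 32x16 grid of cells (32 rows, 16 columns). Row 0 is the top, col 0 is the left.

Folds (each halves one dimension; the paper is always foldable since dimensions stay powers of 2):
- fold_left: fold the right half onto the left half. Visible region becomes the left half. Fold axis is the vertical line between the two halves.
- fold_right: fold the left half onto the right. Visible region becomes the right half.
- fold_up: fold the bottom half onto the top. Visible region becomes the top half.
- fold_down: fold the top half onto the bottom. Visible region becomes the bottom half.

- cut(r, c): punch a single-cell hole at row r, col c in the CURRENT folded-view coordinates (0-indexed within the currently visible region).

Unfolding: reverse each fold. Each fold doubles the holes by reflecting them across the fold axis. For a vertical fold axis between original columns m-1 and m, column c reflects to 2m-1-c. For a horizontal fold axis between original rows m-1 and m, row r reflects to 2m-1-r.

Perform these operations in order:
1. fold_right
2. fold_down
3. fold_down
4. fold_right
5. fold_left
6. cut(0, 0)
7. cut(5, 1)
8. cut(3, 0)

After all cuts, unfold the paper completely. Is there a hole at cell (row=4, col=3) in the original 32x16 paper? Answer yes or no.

Answer: yes

Derivation:
Op 1 fold_right: fold axis v@8; visible region now rows[0,32) x cols[8,16) = 32x8
Op 2 fold_down: fold axis h@16; visible region now rows[16,32) x cols[8,16) = 16x8
Op 3 fold_down: fold axis h@24; visible region now rows[24,32) x cols[8,16) = 8x8
Op 4 fold_right: fold axis v@12; visible region now rows[24,32) x cols[12,16) = 8x4
Op 5 fold_left: fold axis v@14; visible region now rows[24,32) x cols[12,14) = 8x2
Op 6 cut(0, 0): punch at orig (24,12); cuts so far [(24, 12)]; region rows[24,32) x cols[12,14) = 8x2
Op 7 cut(5, 1): punch at orig (29,13); cuts so far [(24, 12), (29, 13)]; region rows[24,32) x cols[12,14) = 8x2
Op 8 cut(3, 0): punch at orig (27,12); cuts so far [(24, 12), (27, 12), (29, 13)]; region rows[24,32) x cols[12,14) = 8x2
Unfold 1 (reflect across v@14): 6 holes -> [(24, 12), (24, 15), (27, 12), (27, 15), (29, 13), (29, 14)]
Unfold 2 (reflect across v@12): 12 holes -> [(24, 8), (24, 11), (24, 12), (24, 15), (27, 8), (27, 11), (27, 12), (27, 15), (29, 9), (29, 10), (29, 13), (29, 14)]
Unfold 3 (reflect across h@24): 24 holes -> [(18, 9), (18, 10), (18, 13), (18, 14), (20, 8), (20, 11), (20, 12), (20, 15), (23, 8), (23, 11), (23, 12), (23, 15), (24, 8), (24, 11), (24, 12), (24, 15), (27, 8), (27, 11), (27, 12), (27, 15), (29, 9), (29, 10), (29, 13), (29, 14)]
Unfold 4 (reflect across h@16): 48 holes -> [(2, 9), (2, 10), (2, 13), (2, 14), (4, 8), (4, 11), (4, 12), (4, 15), (7, 8), (7, 11), (7, 12), (7, 15), (8, 8), (8, 11), (8, 12), (8, 15), (11, 8), (11, 11), (11, 12), (11, 15), (13, 9), (13, 10), (13, 13), (13, 14), (18, 9), (18, 10), (18, 13), (18, 14), (20, 8), (20, 11), (20, 12), (20, 15), (23, 8), (23, 11), (23, 12), (23, 15), (24, 8), (24, 11), (24, 12), (24, 15), (27, 8), (27, 11), (27, 12), (27, 15), (29, 9), (29, 10), (29, 13), (29, 14)]
Unfold 5 (reflect across v@8): 96 holes -> [(2, 1), (2, 2), (2, 5), (2, 6), (2, 9), (2, 10), (2, 13), (2, 14), (4, 0), (4, 3), (4, 4), (4, 7), (4, 8), (4, 11), (4, 12), (4, 15), (7, 0), (7, 3), (7, 4), (7, 7), (7, 8), (7, 11), (7, 12), (7, 15), (8, 0), (8, 3), (8, 4), (8, 7), (8, 8), (8, 11), (8, 12), (8, 15), (11, 0), (11, 3), (11, 4), (11, 7), (11, 8), (11, 11), (11, 12), (11, 15), (13, 1), (13, 2), (13, 5), (13, 6), (13, 9), (13, 10), (13, 13), (13, 14), (18, 1), (18, 2), (18, 5), (18, 6), (18, 9), (18, 10), (18, 13), (18, 14), (20, 0), (20, 3), (20, 4), (20, 7), (20, 8), (20, 11), (20, 12), (20, 15), (23, 0), (23, 3), (23, 4), (23, 7), (23, 8), (23, 11), (23, 12), (23, 15), (24, 0), (24, 3), (24, 4), (24, 7), (24, 8), (24, 11), (24, 12), (24, 15), (27, 0), (27, 3), (27, 4), (27, 7), (27, 8), (27, 11), (27, 12), (27, 15), (29, 1), (29, 2), (29, 5), (29, 6), (29, 9), (29, 10), (29, 13), (29, 14)]
Holes: [(2, 1), (2, 2), (2, 5), (2, 6), (2, 9), (2, 10), (2, 13), (2, 14), (4, 0), (4, 3), (4, 4), (4, 7), (4, 8), (4, 11), (4, 12), (4, 15), (7, 0), (7, 3), (7, 4), (7, 7), (7, 8), (7, 11), (7, 12), (7, 15), (8, 0), (8, 3), (8, 4), (8, 7), (8, 8), (8, 11), (8, 12), (8, 15), (11, 0), (11, 3), (11, 4), (11, 7), (11, 8), (11, 11), (11, 12), (11, 15), (13, 1), (13, 2), (13, 5), (13, 6), (13, 9), (13, 10), (13, 13), (13, 14), (18, 1), (18, 2), (18, 5), (18, 6), (18, 9), (18, 10), (18, 13), (18, 14), (20, 0), (20, 3), (20, 4), (20, 7), (20, 8), (20, 11), (20, 12), (20, 15), (23, 0), (23, 3), (23, 4), (23, 7), (23, 8), (23, 11), (23, 12), (23, 15), (24, 0), (24, 3), (24, 4), (24, 7), (24, 8), (24, 11), (24, 12), (24, 15), (27, 0), (27, 3), (27, 4), (27, 7), (27, 8), (27, 11), (27, 12), (27, 15), (29, 1), (29, 2), (29, 5), (29, 6), (29, 9), (29, 10), (29, 13), (29, 14)]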